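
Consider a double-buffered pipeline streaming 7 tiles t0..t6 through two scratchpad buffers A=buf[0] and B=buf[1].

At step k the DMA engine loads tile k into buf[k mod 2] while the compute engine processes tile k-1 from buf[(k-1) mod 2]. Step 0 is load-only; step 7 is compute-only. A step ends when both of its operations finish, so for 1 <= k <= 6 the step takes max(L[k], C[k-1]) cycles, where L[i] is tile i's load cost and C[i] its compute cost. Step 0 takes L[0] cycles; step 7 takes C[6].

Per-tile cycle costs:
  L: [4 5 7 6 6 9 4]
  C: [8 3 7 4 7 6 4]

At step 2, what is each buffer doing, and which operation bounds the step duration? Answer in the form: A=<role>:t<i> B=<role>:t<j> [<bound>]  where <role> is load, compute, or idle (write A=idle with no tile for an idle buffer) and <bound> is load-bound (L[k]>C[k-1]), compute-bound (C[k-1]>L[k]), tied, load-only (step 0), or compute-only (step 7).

step 2: A=load:t2 B=compute:t1 [load-bound]

[0] DMA t0→A (4c) ∥ CU idle ⇒ 4c, clock 4
[1] DMA t1→B (5c) ∥ CU A:t0 (8c) ⇒ 8c, clock 12
[2] DMA t2→A (7c) ∥ CU B:t1 (3c) ⇒ 7c, clock 19
[3] DMA t3→B (6c) ∥ CU A:t2 (7c) ⇒ 7c, clock 26
[4] DMA t4→A (6c) ∥ CU B:t3 (4c) ⇒ 6c, clock 32
[5] DMA t5→B (9c) ∥ CU A:t4 (7c) ⇒ 9c, clock 41
[6] DMA t6→A (4c) ∥ CU B:t5 (6c) ⇒ 6c, clock 47
[7] DMA idle ∥ CU A:t6 (4c) ⇒ 4c, clock 51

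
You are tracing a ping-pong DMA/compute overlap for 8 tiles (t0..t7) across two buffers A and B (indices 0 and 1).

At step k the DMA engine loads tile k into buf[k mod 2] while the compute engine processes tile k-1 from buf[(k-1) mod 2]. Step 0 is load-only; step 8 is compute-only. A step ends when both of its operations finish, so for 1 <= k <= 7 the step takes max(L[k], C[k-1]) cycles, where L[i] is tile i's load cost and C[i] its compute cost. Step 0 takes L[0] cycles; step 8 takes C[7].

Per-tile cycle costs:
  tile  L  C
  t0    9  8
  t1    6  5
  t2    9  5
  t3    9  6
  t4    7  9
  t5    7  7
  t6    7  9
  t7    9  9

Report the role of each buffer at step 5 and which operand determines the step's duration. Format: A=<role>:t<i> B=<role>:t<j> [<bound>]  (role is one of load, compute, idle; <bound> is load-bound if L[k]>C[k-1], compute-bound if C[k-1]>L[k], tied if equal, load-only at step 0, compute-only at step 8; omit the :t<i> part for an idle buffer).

step 5: A=compute:t4 B=load:t5 [compute-bound]

step 0: L[0]=9 → dur=9, Σ=9 | A=load:t0 B=idle [load-only]
step 1: L[1]=6 C[0]=8 → dur=8, Σ=17 | A=compute:t0 B=load:t1 [compute-bound]
step 2: L[2]=9 C[1]=5 → dur=9, Σ=26 | A=load:t2 B=compute:t1 [load-bound]
step 3: L[3]=9 C[2]=5 → dur=9, Σ=35 | A=compute:t2 B=load:t3 [load-bound]
step 4: L[4]=7 C[3]=6 → dur=7, Σ=42 | A=load:t4 B=compute:t3 [load-bound]
step 5: L[5]=7 C[4]=9 → dur=9, Σ=51 | A=compute:t4 B=load:t5 [compute-bound]
step 6: L[6]=7 C[5]=7 → dur=7, Σ=58 | A=load:t6 B=compute:t5 [tied]
step 7: L[7]=9 C[6]=9 → dur=9, Σ=67 | A=compute:t6 B=load:t7 [tied]
step 8: C[7]=9 → dur=9, Σ=76 | A=idle B=compute:t7 [compute-only]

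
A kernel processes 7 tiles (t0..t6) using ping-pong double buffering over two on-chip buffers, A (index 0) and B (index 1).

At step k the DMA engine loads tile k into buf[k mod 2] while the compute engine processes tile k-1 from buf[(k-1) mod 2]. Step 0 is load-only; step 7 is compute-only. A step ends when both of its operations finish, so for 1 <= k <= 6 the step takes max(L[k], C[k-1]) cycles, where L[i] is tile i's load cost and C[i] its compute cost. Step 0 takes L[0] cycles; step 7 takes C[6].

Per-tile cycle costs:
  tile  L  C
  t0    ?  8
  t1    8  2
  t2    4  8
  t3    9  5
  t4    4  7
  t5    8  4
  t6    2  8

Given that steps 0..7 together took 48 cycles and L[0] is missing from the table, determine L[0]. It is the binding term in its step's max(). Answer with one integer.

L[0] = 2

step 0 = dur = L[0]=? = L[0]  (unknown; binding)
step 1 = dur = max(L[1]=8, C[0]=8) = 8
step 2 = dur = max(L[2]=4, C[1]=2) = 4
step 3 = dur = max(L[3]=9, C[2]=8) = 9
step 4 = dur = max(L[4]=4, C[3]=5) = 5
step 5 = dur = max(L[5]=8, C[4]=7) = 8
step 6 = dur = max(L[6]=2, C[5]=4) = 4
step 7 = dur = C[6]=8 = 8
sum of known step durations = 46
dur[0] = total - known = 48 - 46 = 2
L[0] is the binding max in step 0, so L[0] = dur[0] = 2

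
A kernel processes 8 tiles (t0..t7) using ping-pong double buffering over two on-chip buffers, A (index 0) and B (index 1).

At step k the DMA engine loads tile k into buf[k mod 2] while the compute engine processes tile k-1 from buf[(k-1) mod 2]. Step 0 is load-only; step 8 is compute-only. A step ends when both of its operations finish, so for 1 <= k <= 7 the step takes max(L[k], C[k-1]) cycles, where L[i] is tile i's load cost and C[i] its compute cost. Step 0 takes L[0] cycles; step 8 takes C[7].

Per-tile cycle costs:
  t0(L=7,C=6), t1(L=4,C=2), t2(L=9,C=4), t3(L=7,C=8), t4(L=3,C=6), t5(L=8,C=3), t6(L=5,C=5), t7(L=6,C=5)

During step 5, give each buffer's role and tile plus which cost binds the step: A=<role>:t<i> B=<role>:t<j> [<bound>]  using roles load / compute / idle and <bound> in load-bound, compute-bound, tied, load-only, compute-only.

k=0 load=t0/7c comp=- wait=7 total=7
k=1 load=t1/4c comp=t0/6c wait=6 total=13
k=2 load=t2/9c comp=t1/2c wait=9 total=22
k=3 load=t3/7c comp=t2/4c wait=7 total=29
k=4 load=t4/3c comp=t3/8c wait=8 total=37
k=5 load=t5/8c comp=t4/6c wait=8 total=45
k=6 load=t6/5c comp=t5/3c wait=5 total=50
k=7 load=t7/6c comp=t6/5c wait=6 total=56
k=8 load=- comp=t7/5c wait=5 total=61

step 5: A=compute:t4 B=load:t5 [load-bound]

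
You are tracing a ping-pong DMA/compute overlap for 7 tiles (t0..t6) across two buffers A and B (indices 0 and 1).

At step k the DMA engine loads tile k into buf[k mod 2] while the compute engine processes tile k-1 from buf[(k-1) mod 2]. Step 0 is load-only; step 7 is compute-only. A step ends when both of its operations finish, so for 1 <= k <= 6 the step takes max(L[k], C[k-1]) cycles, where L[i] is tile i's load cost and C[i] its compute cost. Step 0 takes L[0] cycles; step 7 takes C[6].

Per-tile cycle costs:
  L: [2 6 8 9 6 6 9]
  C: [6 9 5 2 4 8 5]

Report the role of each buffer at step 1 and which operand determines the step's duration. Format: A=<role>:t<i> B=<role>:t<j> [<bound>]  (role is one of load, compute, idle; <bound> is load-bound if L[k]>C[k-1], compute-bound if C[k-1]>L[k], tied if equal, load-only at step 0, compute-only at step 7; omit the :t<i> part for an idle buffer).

step 0: L[0]=2 → dur=2, Σ=2 | A=load:t0 B=idle [load-only]
step 1: L[1]=6 C[0]=6 → dur=6, Σ=8 | A=compute:t0 B=load:t1 [tied]
step 2: L[2]=8 C[1]=9 → dur=9, Σ=17 | A=load:t2 B=compute:t1 [compute-bound]
step 3: L[3]=9 C[2]=5 → dur=9, Σ=26 | A=compute:t2 B=load:t3 [load-bound]
step 4: L[4]=6 C[3]=2 → dur=6, Σ=32 | A=load:t4 B=compute:t3 [load-bound]
step 5: L[5]=6 C[4]=4 → dur=6, Σ=38 | A=compute:t4 B=load:t5 [load-bound]
step 6: L[6]=9 C[5]=8 → dur=9, Σ=47 | A=load:t6 B=compute:t5 [load-bound]
step 7: C[6]=5 → dur=5, Σ=52 | A=compute:t6 B=idle [compute-only]

step 1: A=compute:t0 B=load:t1 [tied]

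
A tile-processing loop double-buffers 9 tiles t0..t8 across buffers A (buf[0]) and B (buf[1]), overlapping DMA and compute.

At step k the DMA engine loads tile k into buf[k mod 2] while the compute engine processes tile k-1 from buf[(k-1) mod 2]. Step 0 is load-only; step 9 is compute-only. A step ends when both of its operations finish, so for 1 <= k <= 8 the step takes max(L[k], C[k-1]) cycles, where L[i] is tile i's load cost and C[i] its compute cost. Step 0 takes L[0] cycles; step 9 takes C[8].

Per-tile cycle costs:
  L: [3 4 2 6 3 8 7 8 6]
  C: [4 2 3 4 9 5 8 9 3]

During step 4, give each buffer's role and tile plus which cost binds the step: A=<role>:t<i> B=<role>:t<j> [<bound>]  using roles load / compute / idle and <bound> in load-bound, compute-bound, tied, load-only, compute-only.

step 4: A=load:t4 B=compute:t3 [compute-bound]

step 0: L[0]=3 → dur=3, Σ=3 | A=load:t0 B=idle [load-only]
step 1: L[1]=4 C[0]=4 → dur=4, Σ=7 | A=compute:t0 B=load:t1 [tied]
step 2: L[2]=2 C[1]=2 → dur=2, Σ=9 | A=load:t2 B=compute:t1 [tied]
step 3: L[3]=6 C[2]=3 → dur=6, Σ=15 | A=compute:t2 B=load:t3 [load-bound]
step 4: L[4]=3 C[3]=4 → dur=4, Σ=19 | A=load:t4 B=compute:t3 [compute-bound]
step 5: L[5]=8 C[4]=9 → dur=9, Σ=28 | A=compute:t4 B=load:t5 [compute-bound]
step 6: L[6]=7 C[5]=5 → dur=7, Σ=35 | A=load:t6 B=compute:t5 [load-bound]
step 7: L[7]=8 C[6]=8 → dur=8, Σ=43 | A=compute:t6 B=load:t7 [tied]
step 8: L[8]=6 C[7]=9 → dur=9, Σ=52 | A=load:t8 B=compute:t7 [compute-bound]
step 9: C[8]=3 → dur=3, Σ=55 | A=compute:t8 B=idle [compute-only]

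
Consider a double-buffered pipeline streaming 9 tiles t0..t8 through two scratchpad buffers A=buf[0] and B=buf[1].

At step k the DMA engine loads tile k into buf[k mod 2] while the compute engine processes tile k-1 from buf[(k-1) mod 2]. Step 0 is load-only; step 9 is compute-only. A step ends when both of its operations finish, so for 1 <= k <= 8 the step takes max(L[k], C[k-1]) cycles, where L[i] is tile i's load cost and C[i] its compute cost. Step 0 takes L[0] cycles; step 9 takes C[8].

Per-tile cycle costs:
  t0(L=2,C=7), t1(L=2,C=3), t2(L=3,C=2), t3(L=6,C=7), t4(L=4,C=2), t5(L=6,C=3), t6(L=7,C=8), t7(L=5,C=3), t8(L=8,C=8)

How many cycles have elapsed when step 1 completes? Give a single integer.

  0. 2=2c; end=2; A:t0 B:-
  1. max(2,7)=7c; end=9; A:t0 B:t1
  2. max(3,3)=3c; end=12; A:t2 B:t1
  3. max(6,2)=6c; end=18; A:t2 B:t3
  4. max(4,7)=7c; end=25; A:t4 B:t3
  5. max(6,2)=6c; end=31; A:t4 B:t5
  6. max(7,3)=7c; end=38; A:t6 B:t5
  7. max(5,8)=8c; end=46; A:t6 B:t7
  8. max(8,3)=8c; end=54; A:t8 B:t7
  9. 8=8c; end=62; A:t8 B:t7

end_cycle[1] = 9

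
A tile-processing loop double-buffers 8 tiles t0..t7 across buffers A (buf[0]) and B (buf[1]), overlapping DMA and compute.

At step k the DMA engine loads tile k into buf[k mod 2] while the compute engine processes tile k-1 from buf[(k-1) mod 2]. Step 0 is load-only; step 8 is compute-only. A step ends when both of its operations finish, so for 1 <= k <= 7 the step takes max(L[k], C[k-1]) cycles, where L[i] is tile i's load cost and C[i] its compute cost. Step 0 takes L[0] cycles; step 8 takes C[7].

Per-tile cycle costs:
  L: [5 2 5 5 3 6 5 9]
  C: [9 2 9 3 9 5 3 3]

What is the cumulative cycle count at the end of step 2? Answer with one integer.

end_cycle[2] = 19

[0] DMA t0→A (5c) ∥ CU idle ⇒ 5c, clock 5
[1] DMA t1→B (2c) ∥ CU A:t0 (9c) ⇒ 9c, clock 14
[2] DMA t2→A (5c) ∥ CU B:t1 (2c) ⇒ 5c, clock 19
[3] DMA t3→B (5c) ∥ CU A:t2 (9c) ⇒ 9c, clock 28
[4] DMA t4→A (3c) ∥ CU B:t3 (3c) ⇒ 3c, clock 31
[5] DMA t5→B (6c) ∥ CU A:t4 (9c) ⇒ 9c, clock 40
[6] DMA t6→A (5c) ∥ CU B:t5 (5c) ⇒ 5c, clock 45
[7] DMA t7→B (9c) ∥ CU A:t6 (3c) ⇒ 9c, clock 54
[8] DMA idle ∥ CU B:t7 (3c) ⇒ 3c, clock 57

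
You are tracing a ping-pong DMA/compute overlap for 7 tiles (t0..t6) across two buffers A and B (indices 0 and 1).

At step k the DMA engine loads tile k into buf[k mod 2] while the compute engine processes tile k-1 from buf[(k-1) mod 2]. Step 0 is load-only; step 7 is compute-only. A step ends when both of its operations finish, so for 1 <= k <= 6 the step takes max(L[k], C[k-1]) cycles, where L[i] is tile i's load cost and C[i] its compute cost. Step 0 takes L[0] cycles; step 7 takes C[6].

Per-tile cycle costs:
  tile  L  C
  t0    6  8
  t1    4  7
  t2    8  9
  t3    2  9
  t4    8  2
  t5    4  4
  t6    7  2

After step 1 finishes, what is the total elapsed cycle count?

end_cycle[1] = 14

k=0 load=t0/6c comp=- wait=6 total=6
k=1 load=t1/4c comp=t0/8c wait=8 total=14
k=2 load=t2/8c comp=t1/7c wait=8 total=22
k=3 load=t3/2c comp=t2/9c wait=9 total=31
k=4 load=t4/8c comp=t3/9c wait=9 total=40
k=5 load=t5/4c comp=t4/2c wait=4 total=44
k=6 load=t6/7c comp=t5/4c wait=7 total=51
k=7 load=- comp=t6/2c wait=2 total=53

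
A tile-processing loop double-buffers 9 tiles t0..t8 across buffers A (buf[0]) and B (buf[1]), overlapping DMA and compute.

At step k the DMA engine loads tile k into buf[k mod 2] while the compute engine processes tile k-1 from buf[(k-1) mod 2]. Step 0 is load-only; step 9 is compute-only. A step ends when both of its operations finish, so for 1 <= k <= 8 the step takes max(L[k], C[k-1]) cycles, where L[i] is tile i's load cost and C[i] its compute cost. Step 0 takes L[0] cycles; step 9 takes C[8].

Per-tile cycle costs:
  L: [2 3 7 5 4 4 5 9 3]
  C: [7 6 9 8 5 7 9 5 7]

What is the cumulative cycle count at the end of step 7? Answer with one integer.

end_cycle[7] = 54

step 0: L[0]=2 → dur=2, Σ=2 | A=load:t0 B=idle [load-only]
step 1: L[1]=3 C[0]=7 → dur=7, Σ=9 | A=compute:t0 B=load:t1 [compute-bound]
step 2: L[2]=7 C[1]=6 → dur=7, Σ=16 | A=load:t2 B=compute:t1 [load-bound]
step 3: L[3]=5 C[2]=9 → dur=9, Σ=25 | A=compute:t2 B=load:t3 [compute-bound]
step 4: L[4]=4 C[3]=8 → dur=8, Σ=33 | A=load:t4 B=compute:t3 [compute-bound]
step 5: L[5]=4 C[4]=5 → dur=5, Σ=38 | A=compute:t4 B=load:t5 [compute-bound]
step 6: L[6]=5 C[5]=7 → dur=7, Σ=45 | A=load:t6 B=compute:t5 [compute-bound]
step 7: L[7]=9 C[6]=9 → dur=9, Σ=54 | A=compute:t6 B=load:t7 [tied]
step 8: L[8]=3 C[7]=5 → dur=5, Σ=59 | A=load:t8 B=compute:t7 [compute-bound]
step 9: C[8]=7 → dur=7, Σ=66 | A=compute:t8 B=idle [compute-only]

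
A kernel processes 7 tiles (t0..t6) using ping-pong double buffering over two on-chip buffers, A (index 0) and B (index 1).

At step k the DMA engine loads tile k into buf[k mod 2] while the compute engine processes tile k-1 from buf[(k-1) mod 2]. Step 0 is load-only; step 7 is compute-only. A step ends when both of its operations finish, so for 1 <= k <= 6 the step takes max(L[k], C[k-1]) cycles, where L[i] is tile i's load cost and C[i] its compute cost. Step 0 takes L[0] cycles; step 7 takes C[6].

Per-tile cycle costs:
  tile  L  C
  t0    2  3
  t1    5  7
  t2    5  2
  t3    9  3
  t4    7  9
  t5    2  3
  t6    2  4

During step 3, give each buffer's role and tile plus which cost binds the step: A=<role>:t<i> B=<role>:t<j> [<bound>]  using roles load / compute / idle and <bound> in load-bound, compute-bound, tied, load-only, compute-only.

step 3: A=compute:t2 B=load:t3 [load-bound]

  0. 2=2c; end=2; A:t0 B:-
  1. max(5,3)=5c; end=7; A:t0 B:t1
  2. max(5,7)=7c; end=14; A:t2 B:t1
  3. max(9,2)=9c; end=23; A:t2 B:t3
  4. max(7,3)=7c; end=30; A:t4 B:t3
  5. max(2,9)=9c; end=39; A:t4 B:t5
  6. max(2,3)=3c; end=42; A:t6 B:t5
  7. 4=4c; end=46; A:t6 B:t5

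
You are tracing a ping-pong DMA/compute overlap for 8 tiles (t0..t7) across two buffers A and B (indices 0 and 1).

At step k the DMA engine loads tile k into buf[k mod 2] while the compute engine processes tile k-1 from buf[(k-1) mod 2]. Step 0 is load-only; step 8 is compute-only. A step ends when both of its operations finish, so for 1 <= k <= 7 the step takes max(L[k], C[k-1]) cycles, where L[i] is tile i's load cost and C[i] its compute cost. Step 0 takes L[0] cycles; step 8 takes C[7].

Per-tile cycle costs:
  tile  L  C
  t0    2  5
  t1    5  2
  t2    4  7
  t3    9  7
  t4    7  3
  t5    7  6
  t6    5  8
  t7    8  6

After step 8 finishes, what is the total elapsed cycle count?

end_cycle[8] = 54

[0] DMA t0→A (2c) ∥ CU idle ⇒ 2c, clock 2
[1] DMA t1→B (5c) ∥ CU A:t0 (5c) ⇒ 5c, clock 7
[2] DMA t2→A (4c) ∥ CU B:t1 (2c) ⇒ 4c, clock 11
[3] DMA t3→B (9c) ∥ CU A:t2 (7c) ⇒ 9c, clock 20
[4] DMA t4→A (7c) ∥ CU B:t3 (7c) ⇒ 7c, clock 27
[5] DMA t5→B (7c) ∥ CU A:t4 (3c) ⇒ 7c, clock 34
[6] DMA t6→A (5c) ∥ CU B:t5 (6c) ⇒ 6c, clock 40
[7] DMA t7→B (8c) ∥ CU A:t6 (8c) ⇒ 8c, clock 48
[8] DMA idle ∥ CU B:t7 (6c) ⇒ 6c, clock 54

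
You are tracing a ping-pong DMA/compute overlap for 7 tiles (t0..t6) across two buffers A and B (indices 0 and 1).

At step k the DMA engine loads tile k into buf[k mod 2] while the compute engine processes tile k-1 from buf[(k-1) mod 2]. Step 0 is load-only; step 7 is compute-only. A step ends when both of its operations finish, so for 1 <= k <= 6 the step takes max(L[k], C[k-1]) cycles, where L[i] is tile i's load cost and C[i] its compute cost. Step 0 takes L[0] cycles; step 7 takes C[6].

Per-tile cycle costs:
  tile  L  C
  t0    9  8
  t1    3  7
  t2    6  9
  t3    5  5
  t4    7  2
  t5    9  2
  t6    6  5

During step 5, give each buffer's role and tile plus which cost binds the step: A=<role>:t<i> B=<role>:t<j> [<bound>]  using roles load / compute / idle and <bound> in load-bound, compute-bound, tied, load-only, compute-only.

step 5: A=compute:t4 B=load:t5 [load-bound]

step 0: L[0]=9 → dur=9, Σ=9 | A=load:t0 B=idle [load-only]
step 1: L[1]=3 C[0]=8 → dur=8, Σ=17 | A=compute:t0 B=load:t1 [compute-bound]
step 2: L[2]=6 C[1]=7 → dur=7, Σ=24 | A=load:t2 B=compute:t1 [compute-bound]
step 3: L[3]=5 C[2]=9 → dur=9, Σ=33 | A=compute:t2 B=load:t3 [compute-bound]
step 4: L[4]=7 C[3]=5 → dur=7, Σ=40 | A=load:t4 B=compute:t3 [load-bound]
step 5: L[5]=9 C[4]=2 → dur=9, Σ=49 | A=compute:t4 B=load:t5 [load-bound]
step 6: L[6]=6 C[5]=2 → dur=6, Σ=55 | A=load:t6 B=compute:t5 [load-bound]
step 7: C[6]=5 → dur=5, Σ=60 | A=compute:t6 B=idle [compute-only]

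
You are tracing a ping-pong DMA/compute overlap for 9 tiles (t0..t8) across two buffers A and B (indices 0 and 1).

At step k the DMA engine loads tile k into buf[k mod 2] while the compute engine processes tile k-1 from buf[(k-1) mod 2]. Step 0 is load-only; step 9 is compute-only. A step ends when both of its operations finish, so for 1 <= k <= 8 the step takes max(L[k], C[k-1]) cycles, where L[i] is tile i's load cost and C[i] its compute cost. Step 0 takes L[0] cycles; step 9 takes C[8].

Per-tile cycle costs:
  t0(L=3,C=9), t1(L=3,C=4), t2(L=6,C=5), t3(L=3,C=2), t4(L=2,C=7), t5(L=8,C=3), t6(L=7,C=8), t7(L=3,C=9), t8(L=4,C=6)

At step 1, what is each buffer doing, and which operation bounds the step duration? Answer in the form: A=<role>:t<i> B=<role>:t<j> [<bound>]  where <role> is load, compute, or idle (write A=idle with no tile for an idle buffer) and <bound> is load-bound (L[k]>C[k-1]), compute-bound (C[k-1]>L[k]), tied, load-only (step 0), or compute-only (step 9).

k=0 load=t0/3c comp=- wait=3 total=3
k=1 load=t1/3c comp=t0/9c wait=9 total=12
k=2 load=t2/6c comp=t1/4c wait=6 total=18
k=3 load=t3/3c comp=t2/5c wait=5 total=23
k=4 load=t4/2c comp=t3/2c wait=2 total=25
k=5 load=t5/8c comp=t4/7c wait=8 total=33
k=6 load=t6/7c comp=t5/3c wait=7 total=40
k=7 load=t7/3c comp=t6/8c wait=8 total=48
k=8 load=t8/4c comp=t7/9c wait=9 total=57
k=9 load=- comp=t8/6c wait=6 total=63

step 1: A=compute:t0 B=load:t1 [compute-bound]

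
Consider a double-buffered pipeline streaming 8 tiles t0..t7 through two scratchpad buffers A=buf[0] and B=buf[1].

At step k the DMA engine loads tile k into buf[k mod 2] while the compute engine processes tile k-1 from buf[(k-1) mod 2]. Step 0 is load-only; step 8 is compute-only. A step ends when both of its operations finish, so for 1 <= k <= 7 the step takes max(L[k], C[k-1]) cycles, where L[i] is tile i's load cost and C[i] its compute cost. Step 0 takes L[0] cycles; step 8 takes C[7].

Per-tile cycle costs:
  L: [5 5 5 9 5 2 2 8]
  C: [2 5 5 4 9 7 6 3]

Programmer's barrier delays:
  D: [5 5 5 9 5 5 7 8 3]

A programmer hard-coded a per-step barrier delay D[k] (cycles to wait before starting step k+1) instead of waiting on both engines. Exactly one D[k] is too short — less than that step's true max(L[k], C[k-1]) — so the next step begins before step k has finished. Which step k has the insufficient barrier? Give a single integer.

hazard at step 5

[0] required=L[0]=5=5 vs D=5 ok
[1] required=max(L[1]=5,C[0]=2)=5 vs D=5 ok
[2] required=max(L[2]=5,C[1]=5)=5 vs D=5 ok
[3] required=max(L[3]=9,C[2]=5)=9 vs D=9 ok
[4] required=max(L[4]=5,C[3]=4)=5 vs D=5 ok
[5] required=max(L[5]=2,C[4]=9)=9 vs D=5 SHORT
[6] required=max(L[6]=2,C[5]=7)=7 vs D=7 ok
[7] required=max(L[7]=8,C[6]=6)=8 vs D=8 ok
[8] required=C[7]=3=3 vs D=3 ok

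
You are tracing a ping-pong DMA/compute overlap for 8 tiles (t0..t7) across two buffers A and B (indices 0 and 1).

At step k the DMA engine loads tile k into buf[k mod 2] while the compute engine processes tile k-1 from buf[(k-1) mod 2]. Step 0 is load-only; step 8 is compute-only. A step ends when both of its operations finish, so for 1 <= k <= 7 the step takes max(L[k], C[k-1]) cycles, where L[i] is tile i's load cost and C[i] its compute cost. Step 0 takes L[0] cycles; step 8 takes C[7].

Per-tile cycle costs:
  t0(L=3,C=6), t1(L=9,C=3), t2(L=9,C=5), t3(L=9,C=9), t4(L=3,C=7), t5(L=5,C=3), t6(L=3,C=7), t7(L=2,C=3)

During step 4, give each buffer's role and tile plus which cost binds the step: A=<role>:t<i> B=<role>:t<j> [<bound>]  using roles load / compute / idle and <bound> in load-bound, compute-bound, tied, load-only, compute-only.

step 4: A=load:t4 B=compute:t3 [compute-bound]

step 0: L[0]=3 → dur=3, Σ=3 | A=load:t0 B=idle [load-only]
step 1: L[1]=9 C[0]=6 → dur=9, Σ=12 | A=compute:t0 B=load:t1 [load-bound]
step 2: L[2]=9 C[1]=3 → dur=9, Σ=21 | A=load:t2 B=compute:t1 [load-bound]
step 3: L[3]=9 C[2]=5 → dur=9, Σ=30 | A=compute:t2 B=load:t3 [load-bound]
step 4: L[4]=3 C[3]=9 → dur=9, Σ=39 | A=load:t4 B=compute:t3 [compute-bound]
step 5: L[5]=5 C[4]=7 → dur=7, Σ=46 | A=compute:t4 B=load:t5 [compute-bound]
step 6: L[6]=3 C[5]=3 → dur=3, Σ=49 | A=load:t6 B=compute:t5 [tied]
step 7: L[7]=2 C[6]=7 → dur=7, Σ=56 | A=compute:t6 B=load:t7 [compute-bound]
step 8: C[7]=3 → dur=3, Σ=59 | A=idle B=compute:t7 [compute-only]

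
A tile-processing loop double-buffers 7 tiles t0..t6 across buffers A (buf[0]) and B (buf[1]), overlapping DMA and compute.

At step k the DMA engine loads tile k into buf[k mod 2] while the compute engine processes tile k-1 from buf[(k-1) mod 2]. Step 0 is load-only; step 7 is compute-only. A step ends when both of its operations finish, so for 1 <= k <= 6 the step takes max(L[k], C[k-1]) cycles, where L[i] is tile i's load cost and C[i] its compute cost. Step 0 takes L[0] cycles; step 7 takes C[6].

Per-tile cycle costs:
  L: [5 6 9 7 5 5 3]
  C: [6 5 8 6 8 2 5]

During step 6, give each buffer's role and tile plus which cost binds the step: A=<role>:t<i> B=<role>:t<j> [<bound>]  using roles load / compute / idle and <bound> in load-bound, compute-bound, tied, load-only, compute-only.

k=0 load=t0/5c comp=- wait=5 total=5
k=1 load=t1/6c comp=t0/6c wait=6 total=11
k=2 load=t2/9c comp=t1/5c wait=9 total=20
k=3 load=t3/7c comp=t2/8c wait=8 total=28
k=4 load=t4/5c comp=t3/6c wait=6 total=34
k=5 load=t5/5c comp=t4/8c wait=8 total=42
k=6 load=t6/3c comp=t5/2c wait=3 total=45
k=7 load=- comp=t6/5c wait=5 total=50

step 6: A=load:t6 B=compute:t5 [load-bound]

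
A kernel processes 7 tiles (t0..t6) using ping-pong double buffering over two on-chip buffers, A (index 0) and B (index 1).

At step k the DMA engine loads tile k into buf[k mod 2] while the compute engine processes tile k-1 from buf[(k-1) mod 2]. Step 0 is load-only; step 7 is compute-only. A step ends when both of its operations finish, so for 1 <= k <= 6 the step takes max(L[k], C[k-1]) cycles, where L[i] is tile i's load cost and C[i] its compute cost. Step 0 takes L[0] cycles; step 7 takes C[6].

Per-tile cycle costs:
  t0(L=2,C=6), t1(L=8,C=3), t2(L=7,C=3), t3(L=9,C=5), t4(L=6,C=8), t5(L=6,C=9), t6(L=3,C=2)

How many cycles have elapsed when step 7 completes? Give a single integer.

step 0: L[0]=2 → dur=2, Σ=2 | A=load:t0 B=idle [load-only]
step 1: L[1]=8 C[0]=6 → dur=8, Σ=10 | A=compute:t0 B=load:t1 [load-bound]
step 2: L[2]=7 C[1]=3 → dur=7, Σ=17 | A=load:t2 B=compute:t1 [load-bound]
step 3: L[3]=9 C[2]=3 → dur=9, Σ=26 | A=compute:t2 B=load:t3 [load-bound]
step 4: L[4]=6 C[3]=5 → dur=6, Σ=32 | A=load:t4 B=compute:t3 [load-bound]
step 5: L[5]=6 C[4]=8 → dur=8, Σ=40 | A=compute:t4 B=load:t5 [compute-bound]
step 6: L[6]=3 C[5]=9 → dur=9, Σ=49 | A=load:t6 B=compute:t5 [compute-bound]
step 7: C[6]=2 → dur=2, Σ=51 | A=compute:t6 B=idle [compute-only]

end_cycle[7] = 51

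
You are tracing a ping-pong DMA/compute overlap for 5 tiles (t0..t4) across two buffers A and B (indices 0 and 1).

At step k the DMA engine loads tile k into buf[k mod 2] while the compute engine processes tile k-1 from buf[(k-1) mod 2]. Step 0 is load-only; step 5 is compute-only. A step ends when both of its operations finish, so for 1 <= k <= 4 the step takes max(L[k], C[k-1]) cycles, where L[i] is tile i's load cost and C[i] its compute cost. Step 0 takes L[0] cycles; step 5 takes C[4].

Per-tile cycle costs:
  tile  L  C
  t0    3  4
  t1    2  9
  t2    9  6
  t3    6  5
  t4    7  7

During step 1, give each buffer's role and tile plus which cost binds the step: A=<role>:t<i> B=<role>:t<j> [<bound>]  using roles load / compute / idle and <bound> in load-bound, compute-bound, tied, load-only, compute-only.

step 1: A=compute:t0 B=load:t1 [compute-bound]

k=0 load=t0/3c comp=- wait=3 total=3
k=1 load=t1/2c comp=t0/4c wait=4 total=7
k=2 load=t2/9c comp=t1/9c wait=9 total=16
k=3 load=t3/6c comp=t2/6c wait=6 total=22
k=4 load=t4/7c comp=t3/5c wait=7 total=29
k=5 load=- comp=t4/7c wait=7 total=36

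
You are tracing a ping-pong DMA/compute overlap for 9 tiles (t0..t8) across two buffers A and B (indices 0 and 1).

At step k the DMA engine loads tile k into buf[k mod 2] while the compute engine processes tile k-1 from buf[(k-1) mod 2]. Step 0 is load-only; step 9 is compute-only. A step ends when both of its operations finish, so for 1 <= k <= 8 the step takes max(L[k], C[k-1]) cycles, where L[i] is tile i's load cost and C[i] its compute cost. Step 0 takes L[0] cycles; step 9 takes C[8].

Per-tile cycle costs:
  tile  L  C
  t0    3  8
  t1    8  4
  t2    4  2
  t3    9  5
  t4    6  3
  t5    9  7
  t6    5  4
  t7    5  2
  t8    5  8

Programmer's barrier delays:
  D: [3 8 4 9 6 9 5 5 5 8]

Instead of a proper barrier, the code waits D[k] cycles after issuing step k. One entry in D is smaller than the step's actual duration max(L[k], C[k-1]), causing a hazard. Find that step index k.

hazard at step 6

step 0: need L[0]=3 = 3; D[0]=3 ok
step 1: need max(L[1]=8,C[0]=8) = 8; D[1]=8 ok
step 2: need max(L[2]=4,C[1]=4) = 4; D[2]=4 ok
step 3: need max(L[3]=9,C[2]=2) = 9; D[3]=9 ok
step 4: need max(L[4]=6,C[3]=5) = 6; D[4]=6 ok
step 5: need max(L[5]=9,C[4]=3) = 9; D[5]=9 ok
step 6: need max(L[6]=5,C[5]=7) = 7; D[6]=5 SHORT
step 7: need max(L[7]=5,C[6]=4) = 5; D[7]=5 ok
step 8: need max(L[8]=5,C[7]=2) = 5; D[8]=5 ok
step 9: need C[8]=8 = 8; D[9]=8 ok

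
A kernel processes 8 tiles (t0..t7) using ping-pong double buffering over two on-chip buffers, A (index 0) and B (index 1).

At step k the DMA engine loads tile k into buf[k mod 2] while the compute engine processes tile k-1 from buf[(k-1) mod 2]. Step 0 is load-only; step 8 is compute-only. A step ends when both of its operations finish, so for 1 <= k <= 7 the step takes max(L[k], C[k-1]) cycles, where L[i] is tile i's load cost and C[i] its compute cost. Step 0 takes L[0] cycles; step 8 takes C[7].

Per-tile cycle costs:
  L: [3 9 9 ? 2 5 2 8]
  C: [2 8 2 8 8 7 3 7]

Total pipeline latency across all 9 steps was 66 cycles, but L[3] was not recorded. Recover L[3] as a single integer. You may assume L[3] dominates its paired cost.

step 0: dur = L[0]=3 = 3
step 1: dur = max(L[1]=9, C[0]=2) = 9
step 2: dur = max(L[2]=9, C[1]=8) = 9
step 3: dur = max(L[3]=?, C[2]=2) = L[3]  (unknown; binding)
step 4: dur = max(L[4]=2, C[3]=8) = 8
step 5: dur = max(L[5]=5, C[4]=8) = 8
step 6: dur = max(L[6]=2, C[5]=7) = 7
step 7: dur = max(L[7]=8, C[6]=3) = 8
step 8: dur = C[7]=7 = 7
sum of known step durations = 59
dur[3] = total - known = 66 - 59 = 7
L[3] is the binding max in step 3, so L[3] = dur[3] = 7

L[3] = 7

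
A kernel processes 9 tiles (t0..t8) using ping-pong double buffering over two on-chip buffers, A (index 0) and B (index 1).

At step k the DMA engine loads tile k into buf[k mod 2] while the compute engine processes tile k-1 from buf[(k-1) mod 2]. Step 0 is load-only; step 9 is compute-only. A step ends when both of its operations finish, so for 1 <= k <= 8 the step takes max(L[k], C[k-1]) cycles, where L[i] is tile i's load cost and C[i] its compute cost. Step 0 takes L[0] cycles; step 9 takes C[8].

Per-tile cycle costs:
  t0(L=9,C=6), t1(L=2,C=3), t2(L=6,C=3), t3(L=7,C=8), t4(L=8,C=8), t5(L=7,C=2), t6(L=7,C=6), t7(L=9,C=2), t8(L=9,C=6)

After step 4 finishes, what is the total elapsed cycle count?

  0. 9=9c; end=9; A:t0 B:-
  1. max(2,6)=6c; end=15; A:t0 B:t1
  2. max(6,3)=6c; end=21; A:t2 B:t1
  3. max(7,3)=7c; end=28; A:t2 B:t3
  4. max(8,8)=8c; end=36; A:t4 B:t3
  5. max(7,8)=8c; end=44; A:t4 B:t5
  6. max(7,2)=7c; end=51; A:t6 B:t5
  7. max(9,6)=9c; end=60; A:t6 B:t7
  8. max(9,2)=9c; end=69; A:t8 B:t7
  9. 6=6c; end=75; A:t8 B:t7

end_cycle[4] = 36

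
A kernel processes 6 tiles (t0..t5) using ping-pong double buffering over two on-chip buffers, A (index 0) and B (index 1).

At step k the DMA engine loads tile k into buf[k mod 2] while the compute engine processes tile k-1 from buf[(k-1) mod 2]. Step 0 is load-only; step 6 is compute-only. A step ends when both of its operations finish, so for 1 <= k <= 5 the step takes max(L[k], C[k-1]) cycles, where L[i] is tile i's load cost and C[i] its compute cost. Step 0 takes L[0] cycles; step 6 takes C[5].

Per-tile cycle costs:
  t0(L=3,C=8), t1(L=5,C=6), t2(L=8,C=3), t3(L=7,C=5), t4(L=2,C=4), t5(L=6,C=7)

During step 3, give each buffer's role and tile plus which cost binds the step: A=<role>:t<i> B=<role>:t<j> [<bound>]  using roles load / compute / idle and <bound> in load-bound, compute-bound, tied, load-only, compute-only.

step 3: A=compute:t2 B=load:t3 [load-bound]

  0. 3=3c; end=3; A:t0 B:-
  1. max(5,8)=8c; end=11; A:t0 B:t1
  2. max(8,6)=8c; end=19; A:t2 B:t1
  3. max(7,3)=7c; end=26; A:t2 B:t3
  4. max(2,5)=5c; end=31; A:t4 B:t3
  5. max(6,4)=6c; end=37; A:t4 B:t5
  6. 7=7c; end=44; A:t4 B:t5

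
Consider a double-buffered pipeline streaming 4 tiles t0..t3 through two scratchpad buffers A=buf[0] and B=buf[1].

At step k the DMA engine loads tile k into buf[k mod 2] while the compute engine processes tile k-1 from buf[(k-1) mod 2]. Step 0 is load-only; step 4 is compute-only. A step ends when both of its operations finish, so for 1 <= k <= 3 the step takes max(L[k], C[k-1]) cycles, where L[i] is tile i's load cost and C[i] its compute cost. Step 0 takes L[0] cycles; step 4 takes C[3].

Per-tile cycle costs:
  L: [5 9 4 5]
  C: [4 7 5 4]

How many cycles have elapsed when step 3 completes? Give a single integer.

step 0: L[0]=5 → dur=5, Σ=5 | A=load:t0 B=idle [load-only]
step 1: L[1]=9 C[0]=4 → dur=9, Σ=14 | A=compute:t0 B=load:t1 [load-bound]
step 2: L[2]=4 C[1]=7 → dur=7, Σ=21 | A=load:t2 B=compute:t1 [compute-bound]
step 3: L[3]=5 C[2]=5 → dur=5, Σ=26 | A=compute:t2 B=load:t3 [tied]
step 4: C[3]=4 → dur=4, Σ=30 | A=idle B=compute:t3 [compute-only]

end_cycle[3] = 26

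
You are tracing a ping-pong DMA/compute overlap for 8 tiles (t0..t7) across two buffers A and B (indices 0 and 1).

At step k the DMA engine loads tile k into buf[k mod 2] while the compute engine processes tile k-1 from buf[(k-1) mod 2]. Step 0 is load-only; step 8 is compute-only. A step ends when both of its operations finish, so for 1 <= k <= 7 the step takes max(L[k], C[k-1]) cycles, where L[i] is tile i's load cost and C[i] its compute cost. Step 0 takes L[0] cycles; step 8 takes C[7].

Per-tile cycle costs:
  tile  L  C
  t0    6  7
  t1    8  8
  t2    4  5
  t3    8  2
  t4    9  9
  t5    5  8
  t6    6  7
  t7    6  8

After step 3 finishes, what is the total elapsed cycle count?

end_cycle[3] = 30

step 0: L[0]=6 → dur=6, Σ=6 | A=load:t0 B=idle [load-only]
step 1: L[1]=8 C[0]=7 → dur=8, Σ=14 | A=compute:t0 B=load:t1 [load-bound]
step 2: L[2]=4 C[1]=8 → dur=8, Σ=22 | A=load:t2 B=compute:t1 [compute-bound]
step 3: L[3]=8 C[2]=5 → dur=8, Σ=30 | A=compute:t2 B=load:t3 [load-bound]
step 4: L[4]=9 C[3]=2 → dur=9, Σ=39 | A=load:t4 B=compute:t3 [load-bound]
step 5: L[5]=5 C[4]=9 → dur=9, Σ=48 | A=compute:t4 B=load:t5 [compute-bound]
step 6: L[6]=6 C[5]=8 → dur=8, Σ=56 | A=load:t6 B=compute:t5 [compute-bound]
step 7: L[7]=6 C[6]=7 → dur=7, Σ=63 | A=compute:t6 B=load:t7 [compute-bound]
step 8: C[7]=8 → dur=8, Σ=71 | A=idle B=compute:t7 [compute-only]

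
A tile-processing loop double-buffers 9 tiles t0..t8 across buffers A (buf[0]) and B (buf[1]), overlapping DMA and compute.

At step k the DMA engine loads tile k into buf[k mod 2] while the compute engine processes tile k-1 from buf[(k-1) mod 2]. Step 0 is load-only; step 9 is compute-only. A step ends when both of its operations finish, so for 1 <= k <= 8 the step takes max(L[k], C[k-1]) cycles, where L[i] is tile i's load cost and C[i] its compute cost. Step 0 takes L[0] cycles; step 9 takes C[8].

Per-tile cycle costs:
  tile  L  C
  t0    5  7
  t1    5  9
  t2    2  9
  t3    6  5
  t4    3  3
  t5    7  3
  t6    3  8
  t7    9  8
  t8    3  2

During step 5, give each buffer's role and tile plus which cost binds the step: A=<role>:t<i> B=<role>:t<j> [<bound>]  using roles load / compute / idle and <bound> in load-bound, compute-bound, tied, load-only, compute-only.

[0] DMA t0→A (5c) ∥ CU idle ⇒ 5c, clock 5
[1] DMA t1→B (5c) ∥ CU A:t0 (7c) ⇒ 7c, clock 12
[2] DMA t2→A (2c) ∥ CU B:t1 (9c) ⇒ 9c, clock 21
[3] DMA t3→B (6c) ∥ CU A:t2 (9c) ⇒ 9c, clock 30
[4] DMA t4→A (3c) ∥ CU B:t3 (5c) ⇒ 5c, clock 35
[5] DMA t5→B (7c) ∥ CU A:t4 (3c) ⇒ 7c, clock 42
[6] DMA t6→A (3c) ∥ CU B:t5 (3c) ⇒ 3c, clock 45
[7] DMA t7→B (9c) ∥ CU A:t6 (8c) ⇒ 9c, clock 54
[8] DMA t8→A (3c) ∥ CU B:t7 (8c) ⇒ 8c, clock 62
[9] DMA idle ∥ CU A:t8 (2c) ⇒ 2c, clock 64

step 5: A=compute:t4 B=load:t5 [load-bound]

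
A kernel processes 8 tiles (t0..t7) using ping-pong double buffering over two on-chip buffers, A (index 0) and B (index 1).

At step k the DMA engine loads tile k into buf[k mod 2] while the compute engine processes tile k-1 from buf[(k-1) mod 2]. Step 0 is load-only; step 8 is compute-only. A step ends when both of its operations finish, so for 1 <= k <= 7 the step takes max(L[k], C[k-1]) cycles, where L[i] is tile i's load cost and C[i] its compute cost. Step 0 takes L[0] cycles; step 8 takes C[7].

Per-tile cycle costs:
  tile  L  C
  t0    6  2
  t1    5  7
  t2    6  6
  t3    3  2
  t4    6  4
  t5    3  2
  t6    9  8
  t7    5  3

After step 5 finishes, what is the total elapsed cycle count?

step 0: L[0]=6 → dur=6, Σ=6 | A=load:t0 B=idle [load-only]
step 1: L[1]=5 C[0]=2 → dur=5, Σ=11 | A=compute:t0 B=load:t1 [load-bound]
step 2: L[2]=6 C[1]=7 → dur=7, Σ=18 | A=load:t2 B=compute:t1 [compute-bound]
step 3: L[3]=3 C[2]=6 → dur=6, Σ=24 | A=compute:t2 B=load:t3 [compute-bound]
step 4: L[4]=6 C[3]=2 → dur=6, Σ=30 | A=load:t4 B=compute:t3 [load-bound]
step 5: L[5]=3 C[4]=4 → dur=4, Σ=34 | A=compute:t4 B=load:t5 [compute-bound]
step 6: L[6]=9 C[5]=2 → dur=9, Σ=43 | A=load:t6 B=compute:t5 [load-bound]
step 7: L[7]=5 C[6]=8 → dur=8, Σ=51 | A=compute:t6 B=load:t7 [compute-bound]
step 8: C[7]=3 → dur=3, Σ=54 | A=idle B=compute:t7 [compute-only]

end_cycle[5] = 34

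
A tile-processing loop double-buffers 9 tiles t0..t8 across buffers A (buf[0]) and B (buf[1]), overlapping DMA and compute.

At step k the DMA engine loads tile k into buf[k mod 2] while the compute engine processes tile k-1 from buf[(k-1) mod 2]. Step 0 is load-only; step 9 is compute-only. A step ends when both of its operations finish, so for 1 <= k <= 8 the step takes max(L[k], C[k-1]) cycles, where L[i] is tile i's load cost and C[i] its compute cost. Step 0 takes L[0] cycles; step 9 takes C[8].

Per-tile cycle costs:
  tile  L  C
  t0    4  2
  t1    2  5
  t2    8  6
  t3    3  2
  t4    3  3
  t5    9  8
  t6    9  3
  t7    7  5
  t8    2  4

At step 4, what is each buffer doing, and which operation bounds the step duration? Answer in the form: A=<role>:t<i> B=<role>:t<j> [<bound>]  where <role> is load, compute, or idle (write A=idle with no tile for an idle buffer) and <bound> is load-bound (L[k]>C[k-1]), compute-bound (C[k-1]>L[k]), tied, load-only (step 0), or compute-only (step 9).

k=0 load=t0/4c comp=- wait=4 total=4
k=1 load=t1/2c comp=t0/2c wait=2 total=6
k=2 load=t2/8c comp=t1/5c wait=8 total=14
k=3 load=t3/3c comp=t2/6c wait=6 total=20
k=4 load=t4/3c comp=t3/2c wait=3 total=23
k=5 load=t5/9c comp=t4/3c wait=9 total=32
k=6 load=t6/9c comp=t5/8c wait=9 total=41
k=7 load=t7/7c comp=t6/3c wait=7 total=48
k=8 load=t8/2c comp=t7/5c wait=5 total=53
k=9 load=- comp=t8/4c wait=4 total=57

step 4: A=load:t4 B=compute:t3 [load-bound]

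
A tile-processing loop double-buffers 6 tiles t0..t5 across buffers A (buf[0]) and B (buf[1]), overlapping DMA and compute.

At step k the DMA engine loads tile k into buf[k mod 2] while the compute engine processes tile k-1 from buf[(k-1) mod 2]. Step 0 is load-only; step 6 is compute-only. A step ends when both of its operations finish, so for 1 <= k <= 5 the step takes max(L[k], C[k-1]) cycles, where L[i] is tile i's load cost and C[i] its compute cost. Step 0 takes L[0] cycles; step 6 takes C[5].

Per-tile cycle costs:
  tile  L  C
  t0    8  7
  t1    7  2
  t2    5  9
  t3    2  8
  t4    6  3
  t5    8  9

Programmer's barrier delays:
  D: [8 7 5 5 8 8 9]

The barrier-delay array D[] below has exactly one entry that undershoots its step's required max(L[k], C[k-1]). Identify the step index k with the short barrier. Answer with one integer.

[0] required=L[0]=8=8 vs D=8 ok
[1] required=max(L[1]=7,C[0]=7)=7 vs D=7 ok
[2] required=max(L[2]=5,C[1]=2)=5 vs D=5 ok
[3] required=max(L[3]=2,C[2]=9)=9 vs D=5 SHORT
[4] required=max(L[4]=6,C[3]=8)=8 vs D=8 ok
[5] required=max(L[5]=8,C[4]=3)=8 vs D=8 ok
[6] required=C[5]=9=9 vs D=9 ok

hazard at step 3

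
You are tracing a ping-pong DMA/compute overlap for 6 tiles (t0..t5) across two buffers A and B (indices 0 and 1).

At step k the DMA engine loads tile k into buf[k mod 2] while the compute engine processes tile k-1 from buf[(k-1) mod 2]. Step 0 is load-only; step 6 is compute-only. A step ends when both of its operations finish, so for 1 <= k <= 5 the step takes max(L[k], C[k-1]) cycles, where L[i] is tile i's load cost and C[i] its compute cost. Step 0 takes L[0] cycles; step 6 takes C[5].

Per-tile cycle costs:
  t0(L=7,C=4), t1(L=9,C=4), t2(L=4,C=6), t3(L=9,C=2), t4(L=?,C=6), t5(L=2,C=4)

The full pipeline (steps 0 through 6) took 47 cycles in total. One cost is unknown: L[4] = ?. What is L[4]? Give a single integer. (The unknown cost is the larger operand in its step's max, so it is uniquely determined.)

L[4] = 8

step 0 → dur = L[0]=7 = 7
step 1 → dur = max(L[1]=9, C[0]=4) = 9
step 2 → dur = max(L[2]=4, C[1]=4) = 4
step 3 → dur = max(L[3]=9, C[2]=6) = 9
step 4 → dur = max(L[4]=?, C[3]=2) = L[4]  (unknown; binding)
step 5 → dur = max(L[5]=2, C[4]=6) = 6
step 6 → dur = C[5]=4 = 4
sum of known step durations = 39
dur[4] = total - known = 47 - 39 = 8
L[4] is the binding max in step 4, so L[4] = dur[4] = 8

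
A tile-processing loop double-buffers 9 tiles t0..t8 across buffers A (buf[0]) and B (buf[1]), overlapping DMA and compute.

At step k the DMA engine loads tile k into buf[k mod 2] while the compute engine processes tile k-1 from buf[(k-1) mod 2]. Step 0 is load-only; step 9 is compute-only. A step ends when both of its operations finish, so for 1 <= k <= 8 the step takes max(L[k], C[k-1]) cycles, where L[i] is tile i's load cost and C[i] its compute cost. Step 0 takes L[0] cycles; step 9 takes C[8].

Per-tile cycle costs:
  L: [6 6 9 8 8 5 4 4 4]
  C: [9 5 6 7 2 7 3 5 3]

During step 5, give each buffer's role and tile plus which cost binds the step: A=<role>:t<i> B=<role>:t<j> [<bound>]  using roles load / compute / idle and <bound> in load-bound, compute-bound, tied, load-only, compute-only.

step 5: A=compute:t4 B=load:t5 [load-bound]

k=0 load=t0/6c comp=- wait=6 total=6
k=1 load=t1/6c comp=t0/9c wait=9 total=15
k=2 load=t2/9c comp=t1/5c wait=9 total=24
k=3 load=t3/8c comp=t2/6c wait=8 total=32
k=4 load=t4/8c comp=t3/7c wait=8 total=40
k=5 load=t5/5c comp=t4/2c wait=5 total=45
k=6 load=t6/4c comp=t5/7c wait=7 total=52
k=7 load=t7/4c comp=t6/3c wait=4 total=56
k=8 load=t8/4c comp=t7/5c wait=5 total=61
k=9 load=- comp=t8/3c wait=3 total=64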